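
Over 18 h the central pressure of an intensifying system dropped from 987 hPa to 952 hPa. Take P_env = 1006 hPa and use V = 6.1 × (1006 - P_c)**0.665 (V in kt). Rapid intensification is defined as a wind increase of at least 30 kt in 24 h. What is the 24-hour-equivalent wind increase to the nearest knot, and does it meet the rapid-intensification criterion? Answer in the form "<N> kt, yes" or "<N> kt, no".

58 kt, yes

V₁: ΔP = 19, V ≈ 6.1 × 19^0.665 ≈ 43.22 kt.
V₂: ΔP = 54, V ≈ 6.1 × 54^0.665 ≈ 86.57 kt.
ΔV over 18 h = 43.35 kt → 24 h equivalent = 43.35 × 24/18 ≈ 57.80 kt.
58 kt ≥ 30 kt ⇒ rapid intensification.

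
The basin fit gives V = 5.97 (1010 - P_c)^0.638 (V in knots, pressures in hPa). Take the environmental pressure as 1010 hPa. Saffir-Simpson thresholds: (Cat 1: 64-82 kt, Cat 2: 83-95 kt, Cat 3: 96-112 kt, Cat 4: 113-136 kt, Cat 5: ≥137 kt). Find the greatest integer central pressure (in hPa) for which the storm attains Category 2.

Category 2 begins at V = 83 kt.
Required ΔP = (83/5.97)^(1/0.638) = 13.903^1.567 ≈ 61.90 hPa.
P_c ≤ 1010 − 61.90 = 948.10, so the highest integer P_c is 948 hPa.

948 hPa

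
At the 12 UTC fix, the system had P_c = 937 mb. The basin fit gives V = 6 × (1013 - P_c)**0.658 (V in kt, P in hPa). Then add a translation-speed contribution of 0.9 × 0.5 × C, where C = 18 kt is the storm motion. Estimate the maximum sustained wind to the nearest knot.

112 kt

ΔP = 1013 − 937 = 76 mb.
76^0.658 ≈ 17.281.
V ≈ 6 × 17.281 ≈ 103.7 kt.
Translation term: 0.9 × 0.5 × 18 = 8.1 kt.
Corrected V ≈ 111.8 kt → 112 kt.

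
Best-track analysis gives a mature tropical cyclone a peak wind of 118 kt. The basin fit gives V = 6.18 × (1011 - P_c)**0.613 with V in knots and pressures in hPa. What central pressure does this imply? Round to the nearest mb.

888 mb

ΔP = (V / 6.18)^(1/0.613) = (118/6.18)^1.631.
118/6.18 = 19.094; 19.094^1.631 ≈ 122.90 mb.
P_c = 1011 − 122.90 = 888.10 ≈ 888 mb.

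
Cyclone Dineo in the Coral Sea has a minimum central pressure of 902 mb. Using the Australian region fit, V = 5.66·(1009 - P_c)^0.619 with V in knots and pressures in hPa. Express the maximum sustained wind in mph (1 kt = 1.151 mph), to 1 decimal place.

ΔP = 1009 − 902 = 107 mb.
V ≈ 5.66 × 107^0.619 = 5.66 × 18.038 ≈ 102.095 kt.
102.095 × 1.151 ≈ 117.51 mph → 117.5 mph.

117.5 mph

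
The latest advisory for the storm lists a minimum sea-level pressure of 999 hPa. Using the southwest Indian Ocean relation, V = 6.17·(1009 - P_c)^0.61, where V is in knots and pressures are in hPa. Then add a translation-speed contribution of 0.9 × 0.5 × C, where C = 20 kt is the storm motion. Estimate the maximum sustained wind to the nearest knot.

34 kt

ΔP = 1009 − 999 = 10 hPa.
10^0.61 ≈ 4.074.
V ≈ 6.17 × 4.074 ≈ 25.1 kt.
Translation term: 0.9 × 0.5 × 20 = 9 kt.
Corrected V ≈ 34.1 kt → 34 kt.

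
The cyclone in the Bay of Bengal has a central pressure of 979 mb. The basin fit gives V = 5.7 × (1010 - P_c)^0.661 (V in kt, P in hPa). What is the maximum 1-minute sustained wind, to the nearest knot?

ΔP = 1010 − 979 = 31 mb.
31^0.661 ≈ 9.678.
V ≈ 5.7 × 9.678 ≈ 55.2 kt.

55 kt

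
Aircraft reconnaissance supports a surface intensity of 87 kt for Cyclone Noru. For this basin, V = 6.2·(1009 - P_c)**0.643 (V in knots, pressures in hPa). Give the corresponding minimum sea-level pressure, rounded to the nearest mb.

948 mb

ΔP = (V / 6.2)^(1/0.643) = (87/6.2)^1.555.
87/6.2 = 14.032; 14.032^1.555 ≈ 60.82 mb.
P_c = 1009 − 60.82 = 948.18 ≈ 948 mb.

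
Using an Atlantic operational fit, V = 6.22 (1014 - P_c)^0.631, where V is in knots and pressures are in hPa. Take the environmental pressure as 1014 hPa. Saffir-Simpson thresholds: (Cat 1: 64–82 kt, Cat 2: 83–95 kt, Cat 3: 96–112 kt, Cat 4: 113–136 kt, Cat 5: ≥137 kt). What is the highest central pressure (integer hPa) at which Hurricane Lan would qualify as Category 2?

953 hPa

Category 2 begins at V = 83 kt.
Required ΔP = (83/6.22)^(1/0.631) = 13.344^1.585 ≈ 60.72 hPa.
P_c ≤ 1014 − 60.72 = 953.28, so the highest integer P_c is 953 hPa.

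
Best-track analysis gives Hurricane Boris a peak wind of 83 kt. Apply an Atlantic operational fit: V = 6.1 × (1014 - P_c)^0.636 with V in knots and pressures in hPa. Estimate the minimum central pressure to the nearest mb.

ΔP = (V / 6.1)^(1/0.636) = (83/6.1)^1.572.
83/6.1 = 13.607; 13.607^1.572 ≈ 60.62 mb.
P_c = 1014 − 60.62 = 953.38 ≈ 953 mb.

953 mb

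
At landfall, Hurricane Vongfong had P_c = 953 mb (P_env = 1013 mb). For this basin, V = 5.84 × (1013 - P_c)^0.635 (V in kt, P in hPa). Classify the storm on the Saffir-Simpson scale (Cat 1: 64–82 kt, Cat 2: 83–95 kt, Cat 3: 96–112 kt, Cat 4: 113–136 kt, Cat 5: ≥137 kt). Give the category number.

ΔP = 1013 − 953 = 60 mb.
V ≈ 5.84 × 60^0.635 = 5.84 × 13.46 ≈ 79 kt.
79 kt falls in the Category 1 band.

1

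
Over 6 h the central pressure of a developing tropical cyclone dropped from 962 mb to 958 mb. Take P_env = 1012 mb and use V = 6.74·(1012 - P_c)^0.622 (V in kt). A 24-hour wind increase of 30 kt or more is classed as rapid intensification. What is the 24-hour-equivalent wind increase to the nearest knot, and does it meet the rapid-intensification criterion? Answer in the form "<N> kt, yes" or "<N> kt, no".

V₁: ΔP = 50, V ≈ 6.74 × 50^0.622 ≈ 76.81 kt.
V₂: ΔP = 54, V ≈ 6.74 × 54^0.622 ≈ 80.58 kt.
ΔV over 6 h = 3.77 kt → 24 h equivalent = 3.77 × 24/6 ≈ 15.08 kt.
15 kt < 30 kt ⇒ not rapid intensification.

15 kt, no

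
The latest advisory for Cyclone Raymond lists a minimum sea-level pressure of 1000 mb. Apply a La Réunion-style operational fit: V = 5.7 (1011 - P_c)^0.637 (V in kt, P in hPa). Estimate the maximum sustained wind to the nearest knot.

26 kt

ΔP = 1011 − 1000 = 11 mb.
11^0.637 ≈ 4.606.
V ≈ 5.7 × 4.606 ≈ 26.3 kt.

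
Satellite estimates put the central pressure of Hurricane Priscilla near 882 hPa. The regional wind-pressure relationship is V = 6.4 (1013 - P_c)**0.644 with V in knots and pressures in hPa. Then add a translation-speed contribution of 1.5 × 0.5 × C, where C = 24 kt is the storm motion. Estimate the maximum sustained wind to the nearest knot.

ΔP = 1013 − 882 = 131 hPa.
131^0.644 ≈ 23.095.
V ≈ 6.4 × 23.095 ≈ 147.8 kt.
Translation term: 1.5 × 0.5 × 24 = 18 kt.
Corrected V ≈ 165.8 kt → 166 kt.

166 kt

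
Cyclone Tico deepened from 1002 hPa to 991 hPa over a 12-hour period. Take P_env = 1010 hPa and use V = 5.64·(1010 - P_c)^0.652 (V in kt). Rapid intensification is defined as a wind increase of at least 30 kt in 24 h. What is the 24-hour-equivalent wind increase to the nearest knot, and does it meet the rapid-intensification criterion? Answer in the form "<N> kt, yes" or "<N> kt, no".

33 kt, yes

V₁: ΔP = 8, V ≈ 5.64 × 8^0.652 ≈ 21.88 kt.
V₂: ΔP = 19, V ≈ 5.64 × 19^0.652 ≈ 38.46 kt.
ΔV over 12 h = 16.58 kt → 24 h equivalent = 16.58 × 24/12 ≈ 33.16 kt.
33 kt ≥ 30 kt ⇒ rapid intensification.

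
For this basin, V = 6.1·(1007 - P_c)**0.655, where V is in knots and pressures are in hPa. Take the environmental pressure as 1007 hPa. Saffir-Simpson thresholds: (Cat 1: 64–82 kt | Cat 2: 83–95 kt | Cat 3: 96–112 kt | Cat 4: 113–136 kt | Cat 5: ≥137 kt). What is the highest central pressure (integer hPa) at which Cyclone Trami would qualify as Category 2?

953 hPa

Category 2 begins at V = 83 kt.
Required ΔP = (83/6.1)^(1/0.655) = 13.607^1.527 ≈ 53.82 hPa.
P_c ≤ 1007 − 53.82 = 953.18, so the highest integer P_c is 953 hPa.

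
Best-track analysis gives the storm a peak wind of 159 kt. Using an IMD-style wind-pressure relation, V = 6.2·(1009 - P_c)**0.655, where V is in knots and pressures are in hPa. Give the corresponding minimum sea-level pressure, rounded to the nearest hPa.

867 hPa

ΔP = (V / 6.2)^(1/0.655) = (159/6.2)^1.527.
159/6.2 = 25.645; 25.645^1.527 ≈ 141.63 hPa.
P_c = 1009 − 141.63 = 867.37 ≈ 867 hPa.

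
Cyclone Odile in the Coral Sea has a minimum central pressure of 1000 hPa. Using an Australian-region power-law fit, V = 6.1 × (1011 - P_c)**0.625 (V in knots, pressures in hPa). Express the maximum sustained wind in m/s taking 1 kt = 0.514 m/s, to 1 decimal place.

14.0 m/s

ΔP = 1011 − 1000 = 11 hPa.
V ≈ 6.1 × 11^0.625 = 6.1 × 4.476 ≈ 27.302 kt.
27.302 × 0.514 ≈ 14.03 m/s → 14.0 m/s.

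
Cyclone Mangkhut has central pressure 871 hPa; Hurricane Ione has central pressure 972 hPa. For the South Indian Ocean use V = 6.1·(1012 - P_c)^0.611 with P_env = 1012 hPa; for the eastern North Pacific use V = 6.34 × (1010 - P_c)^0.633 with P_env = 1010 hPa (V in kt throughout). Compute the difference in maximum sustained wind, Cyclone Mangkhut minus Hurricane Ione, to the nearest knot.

Cyclone Mangkhut: ΔP = 141; V ≈ 6.1 × 141^0.611 ≈ 125.46 kt.
Hurricane Ione: ΔP = 38; V ≈ 6.34 × 38^0.633 ≈ 63.40 kt.
Difference ≈ 125.46 − 63.40 = 62.06 → 62 kt.

62 kt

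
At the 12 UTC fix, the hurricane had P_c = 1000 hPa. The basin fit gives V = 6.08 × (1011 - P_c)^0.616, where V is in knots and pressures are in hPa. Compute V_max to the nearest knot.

ΔP = 1011 − 1000 = 11 hPa.
11^0.616 ≈ 4.380.
V ≈ 6.08 × 4.380 ≈ 26.6 kt.

27 kt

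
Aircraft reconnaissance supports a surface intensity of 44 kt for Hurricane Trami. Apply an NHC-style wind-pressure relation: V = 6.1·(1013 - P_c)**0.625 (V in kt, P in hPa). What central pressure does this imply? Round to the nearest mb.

989 mb

ΔP = (V / 6.1)^(1/0.625) = (44/6.1)^1.600.
44/6.1 = 7.213; 7.213^1.600 ≈ 23.60 mb.
P_c = 1013 − 23.60 = 989.40 ≈ 989 mb.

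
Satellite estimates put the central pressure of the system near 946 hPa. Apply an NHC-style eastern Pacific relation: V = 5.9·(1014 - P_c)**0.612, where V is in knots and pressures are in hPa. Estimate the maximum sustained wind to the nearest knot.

78 kt

ΔP = 1014 − 946 = 68 hPa.
68^0.612 ≈ 13.228.
V ≈ 5.9 × 13.228 ≈ 78.0 kt.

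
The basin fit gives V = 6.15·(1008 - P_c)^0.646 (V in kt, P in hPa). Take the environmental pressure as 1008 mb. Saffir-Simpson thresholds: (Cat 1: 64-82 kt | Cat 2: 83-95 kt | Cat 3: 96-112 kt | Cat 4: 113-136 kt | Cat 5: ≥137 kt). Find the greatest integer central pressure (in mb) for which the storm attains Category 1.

970 mb

Category 1 begins at V = 64 kt.
Required ΔP = (64/6.15)^(1/0.646) = 10.407^1.548 ≈ 37.56 mb.
P_c ≤ 1008 − 37.56 = 970.44, so the highest integer P_c is 970 mb.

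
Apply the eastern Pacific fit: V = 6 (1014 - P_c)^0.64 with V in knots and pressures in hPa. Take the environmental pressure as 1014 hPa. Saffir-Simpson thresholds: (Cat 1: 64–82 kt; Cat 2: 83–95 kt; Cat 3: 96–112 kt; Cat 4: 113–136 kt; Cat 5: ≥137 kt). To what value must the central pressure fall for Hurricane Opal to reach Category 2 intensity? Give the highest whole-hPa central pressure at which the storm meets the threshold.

953 hPa

Category 2 begins at V = 83 kt.
Required ΔP = (83/6)^(1/0.64) = 13.833^1.562 ≈ 60.63 hPa.
P_c ≤ 1014 − 60.63 = 953.37, so the highest integer P_c is 953 hPa.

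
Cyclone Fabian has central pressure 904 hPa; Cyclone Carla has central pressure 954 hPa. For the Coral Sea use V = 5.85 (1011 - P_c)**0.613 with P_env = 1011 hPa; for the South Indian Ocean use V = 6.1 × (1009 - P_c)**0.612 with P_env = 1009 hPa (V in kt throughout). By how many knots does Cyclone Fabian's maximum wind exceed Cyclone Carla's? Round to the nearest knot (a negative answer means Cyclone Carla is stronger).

Cyclone Fabian: ΔP = 107; V ≈ 5.85 × 107^0.613 ≈ 102.60 kt.
Cyclone Carla: ΔP = 55; V ≈ 6.1 × 55^0.612 ≈ 70.87 kt.
Difference ≈ 102.60 − 70.87 = 31.73 → 32 kt.

32 kt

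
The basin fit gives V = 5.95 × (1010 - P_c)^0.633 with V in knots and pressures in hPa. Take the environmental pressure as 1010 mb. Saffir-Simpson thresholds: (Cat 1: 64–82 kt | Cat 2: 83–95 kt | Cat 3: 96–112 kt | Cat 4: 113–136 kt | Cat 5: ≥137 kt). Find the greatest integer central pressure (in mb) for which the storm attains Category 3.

929 mb

Category 3 begins at V = 96 kt.
Required ΔP = (96/5.95)^(1/0.633) = 16.134^1.580 ≈ 80.91 mb.
P_c ≤ 1010 − 80.91 = 929.09, so the highest integer P_c is 929 mb.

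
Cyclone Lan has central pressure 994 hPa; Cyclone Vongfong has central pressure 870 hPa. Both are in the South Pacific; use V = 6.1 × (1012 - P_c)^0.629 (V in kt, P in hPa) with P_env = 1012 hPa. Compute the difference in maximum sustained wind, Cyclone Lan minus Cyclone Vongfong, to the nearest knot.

-100 kt

Cyclone Lan: ΔP = 18; V ≈ 6.1 × 18^0.629 ≈ 37.57 kt.
Cyclone Vongfong: ΔP = 142; V ≈ 6.1 × 142^0.629 ≈ 137.76 kt.
Difference ≈ 37.57 − 137.76 = -100.19 → -100 kt.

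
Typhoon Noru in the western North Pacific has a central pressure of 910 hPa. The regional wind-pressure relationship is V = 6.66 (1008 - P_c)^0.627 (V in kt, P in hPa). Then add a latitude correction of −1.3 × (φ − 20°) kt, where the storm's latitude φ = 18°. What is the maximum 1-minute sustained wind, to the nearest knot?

ΔP = 1008 − 910 = 98 hPa.
98^0.627 ≈ 17.721.
V ≈ 6.66 × 17.721 ≈ 118.0 kt.
Latitude correction: −1.3 × (18 − 20) = 2.6 kt.
Corrected V ≈ 120.6 kt → 121 kt.

121 kt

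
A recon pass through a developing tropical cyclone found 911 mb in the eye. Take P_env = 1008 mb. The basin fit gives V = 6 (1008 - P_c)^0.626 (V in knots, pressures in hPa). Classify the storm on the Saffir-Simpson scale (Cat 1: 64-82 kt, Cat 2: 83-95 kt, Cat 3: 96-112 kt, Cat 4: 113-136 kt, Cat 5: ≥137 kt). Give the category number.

ΔP = 1008 − 911 = 97 mb.
V ≈ 6 × 97^0.626 = 6 × 17.53 ≈ 105 kt.
105 kt falls in the Category 3 band.

3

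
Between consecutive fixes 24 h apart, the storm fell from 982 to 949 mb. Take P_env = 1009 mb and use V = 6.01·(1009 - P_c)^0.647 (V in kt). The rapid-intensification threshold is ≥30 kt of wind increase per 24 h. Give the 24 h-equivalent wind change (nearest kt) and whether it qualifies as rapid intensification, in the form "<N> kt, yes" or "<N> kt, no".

V₁: ΔP = 27, V ≈ 6.01 × 27^0.647 ≈ 50.70 kt.
V₂: ΔP = 60, V ≈ 6.01 × 60^0.647 ≈ 84.98 kt.
ΔV over 24 h = 34.28 kt → 24 h equivalent = 34.28 × 24/24 ≈ 34.28 kt.
34 kt ≥ 30 kt ⇒ rapid intensification.

34 kt, yes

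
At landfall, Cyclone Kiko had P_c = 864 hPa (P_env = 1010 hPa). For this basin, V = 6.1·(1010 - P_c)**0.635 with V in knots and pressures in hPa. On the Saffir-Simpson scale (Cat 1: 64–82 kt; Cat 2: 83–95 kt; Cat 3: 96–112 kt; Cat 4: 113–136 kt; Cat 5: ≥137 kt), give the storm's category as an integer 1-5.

ΔP = 1010 − 864 = 146 hPa.
V ≈ 6.1 × 146^0.635 = 6.1 × 23.68 ≈ 144 kt.
144 kt falls in the Category 5 band.

5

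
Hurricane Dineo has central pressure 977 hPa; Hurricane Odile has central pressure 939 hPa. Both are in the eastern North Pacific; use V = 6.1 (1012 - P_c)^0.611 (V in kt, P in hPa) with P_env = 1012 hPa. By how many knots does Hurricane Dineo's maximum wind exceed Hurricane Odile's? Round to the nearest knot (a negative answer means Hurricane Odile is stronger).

-30 kt

Hurricane Dineo: ΔP = 35; V ≈ 6.1 × 35^0.611 ≈ 53.55 kt.
Hurricane Odile: ΔP = 73; V ≈ 6.1 × 73^0.611 ≈ 83.91 kt.
Difference ≈ 53.55 − 83.91 = -30.36 → -30 kt.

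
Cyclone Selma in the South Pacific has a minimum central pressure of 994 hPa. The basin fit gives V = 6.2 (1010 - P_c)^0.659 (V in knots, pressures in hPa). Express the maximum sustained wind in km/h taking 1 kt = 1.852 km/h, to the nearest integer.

ΔP = 1010 − 994 = 16 hPa.
V ≈ 6.2 × 16^0.659 = 6.2 × 6.216 ≈ 38.540 kt.
38.540 × 1.852 ≈ 71.38 km/h → 71 km/h.

71 km/h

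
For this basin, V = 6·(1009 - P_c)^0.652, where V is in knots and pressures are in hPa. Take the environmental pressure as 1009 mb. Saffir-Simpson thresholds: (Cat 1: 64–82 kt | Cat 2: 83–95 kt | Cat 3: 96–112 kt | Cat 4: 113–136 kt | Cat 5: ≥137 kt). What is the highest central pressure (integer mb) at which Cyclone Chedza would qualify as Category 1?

Category 1 begins at V = 64 kt.
Required ΔP = (64/6)^(1/0.652) = 10.667^1.534 ≈ 37.73 mb.
P_c ≤ 1009 − 37.73 = 971.27, so the highest integer P_c is 971 mb.

971 mb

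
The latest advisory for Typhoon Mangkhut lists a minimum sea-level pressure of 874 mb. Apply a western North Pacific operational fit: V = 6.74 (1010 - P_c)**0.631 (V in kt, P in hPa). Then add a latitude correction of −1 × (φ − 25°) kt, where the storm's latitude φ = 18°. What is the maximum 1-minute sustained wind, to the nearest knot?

ΔP = 1010 − 874 = 136 mb.
136^0.631 ≈ 22.195.
V ≈ 6.74 × 22.195 ≈ 149.6 kt.
Latitude correction: −1 × (18 − 25) = 7 kt.
Corrected V ≈ 156.6 kt → 157 kt.

157 kt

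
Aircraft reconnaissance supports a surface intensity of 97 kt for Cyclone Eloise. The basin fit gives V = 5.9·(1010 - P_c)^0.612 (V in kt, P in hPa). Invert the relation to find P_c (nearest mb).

913 mb

ΔP = (V / 5.9)^(1/0.612) = (97/5.9)^1.634.
97/5.9 = 16.441; 16.441^1.634 ≈ 97.01 mb.
P_c = 1010 − 97.01 = 912.99 ≈ 913 mb.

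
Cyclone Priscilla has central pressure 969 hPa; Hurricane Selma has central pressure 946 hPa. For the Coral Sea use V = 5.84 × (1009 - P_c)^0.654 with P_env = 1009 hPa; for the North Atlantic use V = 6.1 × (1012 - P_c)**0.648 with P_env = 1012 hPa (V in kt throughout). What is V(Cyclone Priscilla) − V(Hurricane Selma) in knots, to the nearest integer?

Cyclone Priscilla: ΔP = 40; V ≈ 5.84 × 40^0.654 ≈ 65.19 kt.
Hurricane Selma: ΔP = 66; V ≈ 6.1 × 66^0.648 ≈ 92.13 kt.
Difference ≈ 65.19 − 92.13 = -26.94 → -27 kt.

-27 kt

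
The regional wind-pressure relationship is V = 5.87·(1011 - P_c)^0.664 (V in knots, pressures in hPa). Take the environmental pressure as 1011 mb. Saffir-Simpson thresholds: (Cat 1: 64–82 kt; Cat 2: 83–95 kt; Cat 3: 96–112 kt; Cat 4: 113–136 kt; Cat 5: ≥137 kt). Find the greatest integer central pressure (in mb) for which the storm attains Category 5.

896 mb

Category 5 begins at V = 137 kt.
Required ΔP = (137/5.87)^(1/0.664) = 23.339^1.506 ≈ 114.91 mb.
P_c ≤ 1011 − 114.91 = 896.09, so the highest integer P_c is 896 mb.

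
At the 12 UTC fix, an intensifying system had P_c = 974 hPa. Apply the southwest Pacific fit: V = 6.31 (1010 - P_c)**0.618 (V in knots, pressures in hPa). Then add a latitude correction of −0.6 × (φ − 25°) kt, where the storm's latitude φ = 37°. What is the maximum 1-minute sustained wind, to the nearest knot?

51 kt

ΔP = 1010 − 974 = 36 hPa.
36^0.618 ≈ 9.158.
V ≈ 6.31 × 9.158 ≈ 57.8 kt.
Latitude correction: −0.6 × (37 − 25) = -7.2 kt.
Corrected V ≈ 50.6 kt → 51 kt.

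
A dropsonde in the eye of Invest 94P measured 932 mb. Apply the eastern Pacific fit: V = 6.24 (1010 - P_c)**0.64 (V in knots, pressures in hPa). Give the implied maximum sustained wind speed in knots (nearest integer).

ΔP = 1010 − 932 = 78 mb.
78^0.64 ≈ 16.253.
V ≈ 6.24 × 16.253 ≈ 101.4 kt.

101 kt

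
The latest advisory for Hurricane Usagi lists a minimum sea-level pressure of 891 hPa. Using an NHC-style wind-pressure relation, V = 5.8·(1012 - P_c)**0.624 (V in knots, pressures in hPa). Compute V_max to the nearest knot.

116 kt

ΔP = 1012 − 891 = 121 hPa.
121^0.624 ≈ 19.937.
V ≈ 5.8 × 19.937 ≈ 115.6 kt.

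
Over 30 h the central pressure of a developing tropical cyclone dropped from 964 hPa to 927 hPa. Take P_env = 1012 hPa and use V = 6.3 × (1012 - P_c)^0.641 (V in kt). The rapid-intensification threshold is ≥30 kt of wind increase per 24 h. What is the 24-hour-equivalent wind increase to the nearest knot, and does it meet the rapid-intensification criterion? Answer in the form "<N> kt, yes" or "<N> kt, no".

27 kt, no

V₁: ΔP = 48, V ≈ 6.3 × 48^0.641 ≈ 75.34 kt.
V₂: ΔP = 85, V ≈ 6.3 × 85^0.641 ≈ 108.67 kt.
ΔV over 30 h = 33.33 kt → 24 h equivalent = 33.33 × 24/30 ≈ 26.66 kt.
27 kt < 30 kt ⇒ not rapid intensification.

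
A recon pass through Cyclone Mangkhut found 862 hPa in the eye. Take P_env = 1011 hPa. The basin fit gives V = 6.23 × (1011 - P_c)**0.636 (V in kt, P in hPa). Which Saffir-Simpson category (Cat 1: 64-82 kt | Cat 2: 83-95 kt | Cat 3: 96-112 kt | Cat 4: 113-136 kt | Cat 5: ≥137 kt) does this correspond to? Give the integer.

ΔP = 1011 − 862 = 149 hPa.
V ≈ 6.23 × 149^0.636 = 6.23 × 24.11 ≈ 150 kt.
150 kt falls in the Category 5 band.

5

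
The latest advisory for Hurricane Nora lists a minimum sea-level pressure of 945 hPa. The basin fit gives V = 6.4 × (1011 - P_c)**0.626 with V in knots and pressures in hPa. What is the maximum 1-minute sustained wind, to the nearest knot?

88 kt

ΔP = 1011 − 945 = 66 hPa.
66^0.626 ≈ 13.773.
V ≈ 6.4 × 13.773 ≈ 88.1 kt.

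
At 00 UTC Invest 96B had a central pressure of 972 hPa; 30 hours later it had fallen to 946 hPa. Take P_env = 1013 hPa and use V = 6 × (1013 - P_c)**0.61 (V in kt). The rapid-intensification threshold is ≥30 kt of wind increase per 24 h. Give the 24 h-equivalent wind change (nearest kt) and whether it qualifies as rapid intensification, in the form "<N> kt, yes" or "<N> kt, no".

V₁: ΔP = 41, V ≈ 6 × 41^0.61 ≈ 57.80 kt.
V₂: ΔP = 67, V ≈ 6 × 67^0.61 ≈ 77.99 kt.
ΔV over 30 h = 20.19 kt → 24 h equivalent = 20.19 × 24/30 ≈ 16.15 kt.
16 kt < 30 kt ⇒ not rapid intensification.

16 kt, no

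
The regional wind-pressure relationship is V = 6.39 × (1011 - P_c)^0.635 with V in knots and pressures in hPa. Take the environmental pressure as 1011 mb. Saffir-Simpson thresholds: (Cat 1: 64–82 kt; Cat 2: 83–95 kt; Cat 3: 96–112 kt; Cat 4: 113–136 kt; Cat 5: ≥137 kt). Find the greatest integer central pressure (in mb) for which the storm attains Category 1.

973 mb

Category 1 begins at V = 64 kt.
Required ΔP = (64/6.39)^(1/0.635) = 10.016^1.575 ≈ 37.66 mb.
P_c ≤ 1011 − 37.66 = 973.34, so the highest integer P_c is 973 mb.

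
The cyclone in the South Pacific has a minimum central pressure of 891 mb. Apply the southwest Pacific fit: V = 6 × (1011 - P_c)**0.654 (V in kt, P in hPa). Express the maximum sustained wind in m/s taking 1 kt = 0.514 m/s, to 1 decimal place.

ΔP = 1011 − 891 = 120 mb.
V ≈ 6 × 120^0.654 = 6 × 22.897 ≈ 137.384 kt.
137.384 × 0.514 ≈ 70.62 m/s → 70.6 m/s.

70.6 m/s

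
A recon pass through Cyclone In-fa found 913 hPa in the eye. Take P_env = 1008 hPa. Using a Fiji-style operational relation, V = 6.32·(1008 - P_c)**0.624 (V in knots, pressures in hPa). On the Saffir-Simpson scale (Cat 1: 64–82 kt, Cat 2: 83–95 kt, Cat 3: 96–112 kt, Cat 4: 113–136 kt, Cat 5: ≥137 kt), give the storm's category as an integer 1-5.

3

ΔP = 1008 − 913 = 95 hPa.
V ≈ 6.32 × 95^0.624 = 6.32 × 17.14 ≈ 108 kt.
108 kt falls in the Category 3 band.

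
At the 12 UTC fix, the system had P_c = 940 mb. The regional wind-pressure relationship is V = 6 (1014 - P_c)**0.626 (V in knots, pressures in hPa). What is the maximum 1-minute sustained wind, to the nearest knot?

ΔP = 1014 − 940 = 74 mb.
74^0.626 ≈ 14.796.
V ≈ 6 × 14.796 ≈ 88.8 kt.

89 kt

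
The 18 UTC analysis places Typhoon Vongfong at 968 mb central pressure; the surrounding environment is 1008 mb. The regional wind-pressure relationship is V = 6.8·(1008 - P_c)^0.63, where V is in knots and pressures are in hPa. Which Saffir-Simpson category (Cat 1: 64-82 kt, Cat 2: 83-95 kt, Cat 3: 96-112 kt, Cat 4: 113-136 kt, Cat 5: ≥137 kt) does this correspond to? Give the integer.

1

ΔP = 1008 − 968 = 40 mb.
V ≈ 6.8 × 40^0.63 = 6.8 × 10.22 ≈ 69 kt.
69 kt falls in the Category 1 band.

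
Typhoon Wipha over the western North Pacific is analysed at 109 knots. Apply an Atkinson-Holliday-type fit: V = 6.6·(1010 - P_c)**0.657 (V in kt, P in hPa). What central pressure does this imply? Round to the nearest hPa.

939 hPa

ΔP = (V / 6.6)^(1/0.657) = (109/6.6)^1.522.
109/6.6 = 16.515; 16.515^1.522 ≈ 71.40 hPa.
P_c = 1010 − 71.40 = 938.60 ≈ 939 hPa.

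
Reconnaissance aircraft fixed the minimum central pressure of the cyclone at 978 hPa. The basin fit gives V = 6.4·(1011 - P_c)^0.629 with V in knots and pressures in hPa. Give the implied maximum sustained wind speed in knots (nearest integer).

58 kt

ΔP = 1011 − 978 = 33 hPa.
33^0.629 ≈ 9.019.
V ≈ 6.4 × 9.019 ≈ 57.7 kt.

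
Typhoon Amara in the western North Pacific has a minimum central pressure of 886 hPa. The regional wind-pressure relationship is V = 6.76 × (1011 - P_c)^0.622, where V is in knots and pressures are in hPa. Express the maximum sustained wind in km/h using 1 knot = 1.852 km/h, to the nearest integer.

252 km/h

ΔP = 1011 − 886 = 125 hPa.
V ≈ 6.76 × 125^0.622 = 6.76 × 20.150 ≈ 136.215 kt.
136.215 × 1.852 ≈ 252.27 km/h → 252 km/h.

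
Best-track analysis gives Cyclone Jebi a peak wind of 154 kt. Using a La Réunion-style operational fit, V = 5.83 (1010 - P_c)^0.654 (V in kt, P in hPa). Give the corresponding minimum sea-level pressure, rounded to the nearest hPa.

861 hPa

ΔP = (V / 5.83)^(1/0.654) = (154/5.83)^1.529.
154/5.83 = 26.415; 26.415^1.529 ≈ 149.31 hPa.
P_c = 1010 − 149.31 = 860.69 ≈ 861 hPa.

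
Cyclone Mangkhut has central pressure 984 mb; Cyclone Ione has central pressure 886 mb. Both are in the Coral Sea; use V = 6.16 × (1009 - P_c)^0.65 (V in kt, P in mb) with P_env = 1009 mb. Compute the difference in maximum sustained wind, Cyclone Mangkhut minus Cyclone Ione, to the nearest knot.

-91 kt

Cyclone Mangkhut: ΔP = 25; V ≈ 6.16 × 25^0.65 ≈ 49.92 kt.
Cyclone Ione: ΔP = 123; V ≈ 6.16 × 123^0.65 ≈ 140.61 kt.
Difference ≈ 49.92 − 140.61 = -90.69 → -91 kt.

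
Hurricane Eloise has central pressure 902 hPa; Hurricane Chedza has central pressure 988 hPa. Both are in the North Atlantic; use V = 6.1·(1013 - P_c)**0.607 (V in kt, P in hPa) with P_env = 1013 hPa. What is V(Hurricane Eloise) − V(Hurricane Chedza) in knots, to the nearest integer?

Hurricane Eloise: ΔP = 111; V ≈ 6.1 × 111^0.607 ≈ 106.38 kt.
Hurricane Chedza: ΔP = 25; V ≈ 6.1 × 25^0.607 ≈ 43.04 kt.
Difference ≈ 106.38 − 43.04 = 63.34 → 63 kt.

63 kt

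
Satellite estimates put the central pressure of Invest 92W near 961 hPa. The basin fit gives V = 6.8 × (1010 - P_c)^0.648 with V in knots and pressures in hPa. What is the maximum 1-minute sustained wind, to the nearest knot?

ΔP = 1010 − 961 = 49 hPa.
49^0.648 ≈ 12.452.
V ≈ 6.8 × 12.452 ≈ 84.7 kt.

85 kt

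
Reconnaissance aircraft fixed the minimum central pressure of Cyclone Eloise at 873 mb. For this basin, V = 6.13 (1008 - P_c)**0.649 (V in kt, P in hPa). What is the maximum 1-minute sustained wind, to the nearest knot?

ΔP = 1008 − 873 = 135 mb.
135^0.649 ≈ 24.132.
V ≈ 6.13 × 24.132 ≈ 147.9 kt.

148 kt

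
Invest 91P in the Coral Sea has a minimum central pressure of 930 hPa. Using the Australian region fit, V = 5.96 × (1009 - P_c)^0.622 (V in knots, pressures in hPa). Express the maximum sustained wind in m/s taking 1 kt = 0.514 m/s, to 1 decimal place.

46.4 m/s

ΔP = 1009 − 930 = 79 hPa.
V ≈ 5.96 × 79^0.622 = 5.96 × 15.147 ≈ 90.276 kt.
90.276 × 0.514 ≈ 46.40 m/s → 46.4 m/s.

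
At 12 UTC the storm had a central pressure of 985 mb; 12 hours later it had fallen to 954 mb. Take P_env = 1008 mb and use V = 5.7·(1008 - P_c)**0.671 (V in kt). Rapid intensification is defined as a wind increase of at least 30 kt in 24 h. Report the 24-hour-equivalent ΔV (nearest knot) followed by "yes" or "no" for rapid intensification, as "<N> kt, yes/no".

V₁: ΔP = 23, V ≈ 5.7 × 23^0.671 ≈ 46.73 kt.
V₂: ΔP = 54, V ≈ 5.7 × 54^0.671 ≈ 82.85 kt.
ΔV over 12 h = 36.12 kt → 24 h equivalent = 36.12 × 24/12 ≈ 72.24 kt.
72 kt ≥ 30 kt ⇒ rapid intensification.

72 kt, yes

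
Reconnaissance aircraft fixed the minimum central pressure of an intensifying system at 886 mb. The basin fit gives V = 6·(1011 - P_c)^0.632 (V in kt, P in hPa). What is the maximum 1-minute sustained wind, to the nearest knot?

ΔP = 1011 − 886 = 125 mb.
125^0.632 ≈ 21.147.
V ≈ 6 × 21.147 ≈ 126.9 kt.

127 kt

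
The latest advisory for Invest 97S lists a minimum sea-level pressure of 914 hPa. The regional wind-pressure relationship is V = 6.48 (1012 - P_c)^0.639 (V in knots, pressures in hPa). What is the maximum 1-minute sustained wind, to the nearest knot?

ΔP = 1012 − 914 = 98 hPa.
98^0.639 ≈ 18.724.
V ≈ 6.48 × 18.724 ≈ 121.3 kt.

121 kt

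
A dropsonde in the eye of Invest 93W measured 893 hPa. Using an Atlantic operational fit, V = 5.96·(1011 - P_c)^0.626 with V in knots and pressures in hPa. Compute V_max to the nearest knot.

ΔP = 1011 − 893 = 118 hPa.
118^0.626 ≈ 19.815.
V ≈ 5.96 × 19.815 ≈ 118.1 kt.

118 kt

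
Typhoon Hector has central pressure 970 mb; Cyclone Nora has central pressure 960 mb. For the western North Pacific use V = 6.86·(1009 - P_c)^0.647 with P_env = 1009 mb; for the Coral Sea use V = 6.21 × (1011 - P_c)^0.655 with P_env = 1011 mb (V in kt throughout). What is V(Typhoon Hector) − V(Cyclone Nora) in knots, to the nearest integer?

Typhoon Hector: ΔP = 39; V ≈ 6.86 × 39^0.647 ≈ 73.41 kt.
Cyclone Nora: ΔP = 51; V ≈ 6.21 × 51^0.655 ≈ 81.57 kt.
Difference ≈ 73.41 − 81.57 = -8.16 → -8 kt.

-8 kt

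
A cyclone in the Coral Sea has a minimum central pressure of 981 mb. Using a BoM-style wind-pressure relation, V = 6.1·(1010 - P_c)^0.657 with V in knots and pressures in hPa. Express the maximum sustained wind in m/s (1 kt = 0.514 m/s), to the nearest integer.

ΔP = 1010 − 981 = 29 mb.
V ≈ 6.1 × 29^0.657 = 6.1 × 9.137 ≈ 55.735 kt.
55.735 × 0.514 ≈ 28.65 m/s → 29 m/s.

29 m/s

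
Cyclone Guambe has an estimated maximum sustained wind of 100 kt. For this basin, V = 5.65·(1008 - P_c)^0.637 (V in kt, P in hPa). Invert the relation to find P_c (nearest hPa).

917 hPa

ΔP = (V / 5.65)^(1/0.637) = (100/5.65)^1.570.
100/5.65 = 17.699; 17.699^1.570 ≈ 91.01 hPa.
P_c = 1008 − 91.01 = 916.99 ≈ 917 hPa.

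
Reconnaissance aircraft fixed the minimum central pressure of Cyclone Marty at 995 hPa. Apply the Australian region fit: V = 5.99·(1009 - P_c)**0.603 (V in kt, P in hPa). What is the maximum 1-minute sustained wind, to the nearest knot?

29 kt

ΔP = 1009 − 995 = 14 hPa.
14^0.603 ≈ 4.910.
V ≈ 5.99 × 4.910 ≈ 29.4 kt.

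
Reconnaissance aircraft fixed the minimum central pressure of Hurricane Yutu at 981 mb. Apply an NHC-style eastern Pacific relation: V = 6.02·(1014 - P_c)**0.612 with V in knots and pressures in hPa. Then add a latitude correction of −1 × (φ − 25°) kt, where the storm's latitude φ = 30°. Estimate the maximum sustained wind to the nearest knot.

ΔP = 1014 − 981 = 33 mb.
33^0.612 ≈ 8.498.
V ≈ 6.02 × 8.498 ≈ 51.2 kt.
Latitude correction: −1 × (30 − 25) = -5 kt.
Corrected V ≈ 46.2 kt → 46 kt.

46 kt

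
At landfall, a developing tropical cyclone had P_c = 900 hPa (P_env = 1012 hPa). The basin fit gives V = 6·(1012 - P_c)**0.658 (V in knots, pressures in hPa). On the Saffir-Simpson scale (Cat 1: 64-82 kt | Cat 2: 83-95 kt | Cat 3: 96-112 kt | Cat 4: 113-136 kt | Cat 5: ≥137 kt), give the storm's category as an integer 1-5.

ΔP = 1012 − 900 = 112 hPa.
V ≈ 6 × 112^0.658 = 6 × 22.30 ≈ 134 kt.
134 kt falls in the Category 4 band.

4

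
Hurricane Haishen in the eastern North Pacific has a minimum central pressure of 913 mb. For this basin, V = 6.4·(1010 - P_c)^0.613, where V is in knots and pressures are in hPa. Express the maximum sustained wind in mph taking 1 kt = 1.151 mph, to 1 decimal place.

121.7 mph

ΔP = 1010 − 913 = 97 mb.
V ≈ 6.4 × 97^0.613 = 6.4 × 16.515 ≈ 105.699 kt.
105.699 × 1.151 ≈ 121.66 mph → 121.7 mph.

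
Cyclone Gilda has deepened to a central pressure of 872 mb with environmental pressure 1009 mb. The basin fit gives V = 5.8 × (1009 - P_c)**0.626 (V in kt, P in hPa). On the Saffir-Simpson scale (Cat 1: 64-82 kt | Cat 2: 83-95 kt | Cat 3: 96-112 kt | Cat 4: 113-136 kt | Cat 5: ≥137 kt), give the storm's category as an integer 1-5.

ΔP = 1009 − 872 = 137 mb.
V ≈ 5.8 × 137^0.626 = 5.8 × 21.76 ≈ 126 kt.
126 kt falls in the Category 4 band.

4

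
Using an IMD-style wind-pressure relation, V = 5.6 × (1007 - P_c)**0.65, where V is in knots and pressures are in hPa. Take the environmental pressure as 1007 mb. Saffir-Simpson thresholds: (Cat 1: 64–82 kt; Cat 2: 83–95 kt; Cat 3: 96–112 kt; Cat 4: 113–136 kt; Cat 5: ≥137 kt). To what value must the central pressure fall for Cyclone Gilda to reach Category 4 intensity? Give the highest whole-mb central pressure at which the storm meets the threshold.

905 mb

Category 4 begins at V = 113 kt.
Required ΔP = (113/5.6)^(1/0.65) = 20.179^1.538 ≈ 101.75 mb.
P_c ≤ 1007 − 101.75 = 905.25, so the highest integer P_c is 905 mb.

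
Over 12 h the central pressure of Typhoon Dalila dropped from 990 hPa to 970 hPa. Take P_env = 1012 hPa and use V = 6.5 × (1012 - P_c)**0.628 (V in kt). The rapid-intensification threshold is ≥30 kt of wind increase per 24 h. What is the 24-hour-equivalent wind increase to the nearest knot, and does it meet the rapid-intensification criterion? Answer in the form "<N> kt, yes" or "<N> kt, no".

45 kt, yes

V₁: ΔP = 22, V ≈ 6.5 × 22^0.628 ≈ 45.29 kt.
V₂: ΔP = 42, V ≈ 6.5 × 42^0.628 ≈ 67.97 kt.
ΔV over 12 h = 22.68 kt → 24 h equivalent = 22.68 × 24/12 ≈ 45.36 kt.
45 kt ≥ 30 kt ⇒ rapid intensification.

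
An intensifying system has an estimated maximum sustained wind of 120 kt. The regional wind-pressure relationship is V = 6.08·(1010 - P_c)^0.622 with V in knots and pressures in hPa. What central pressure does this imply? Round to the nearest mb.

ΔP = (V / 6.08)^(1/0.622) = (120/6.08)^1.608.
120/6.08 = 19.737; 19.737^1.608 ≈ 120.90 mb.
P_c = 1010 − 120.90 = 889.10 ≈ 889 mb.

889 mb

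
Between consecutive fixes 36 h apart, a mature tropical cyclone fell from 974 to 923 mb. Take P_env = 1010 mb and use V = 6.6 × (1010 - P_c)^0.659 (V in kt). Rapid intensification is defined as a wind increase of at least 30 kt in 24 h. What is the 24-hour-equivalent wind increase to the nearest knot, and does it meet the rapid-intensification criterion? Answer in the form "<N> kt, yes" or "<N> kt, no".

37 kt, yes

V₁: ΔP = 36, V ≈ 6.6 × 36^0.659 ≈ 70.01 kt.
V₂: ΔP = 87, V ≈ 6.6 × 87^0.659 ≈ 125.22 kt.
ΔV over 36 h = 55.21 kt → 24 h equivalent = 55.21 × 24/36 ≈ 36.81 kt.
37 kt ≥ 30 kt ⇒ rapid intensification.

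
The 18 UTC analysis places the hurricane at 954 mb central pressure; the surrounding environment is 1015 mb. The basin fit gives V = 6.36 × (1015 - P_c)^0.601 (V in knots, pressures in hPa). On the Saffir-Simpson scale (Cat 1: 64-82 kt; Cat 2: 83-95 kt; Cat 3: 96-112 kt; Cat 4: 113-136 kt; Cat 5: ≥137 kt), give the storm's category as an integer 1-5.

1

ΔP = 1015 − 954 = 61 mb.
V ≈ 6.36 × 61^0.601 = 6.36 × 11.83 ≈ 75 kt.
75 kt falls in the Category 1 band.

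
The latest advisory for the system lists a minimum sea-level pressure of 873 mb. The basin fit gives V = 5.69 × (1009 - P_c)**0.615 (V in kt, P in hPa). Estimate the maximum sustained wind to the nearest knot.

117 kt

ΔP = 1009 − 873 = 136 mb.
136^0.615 ≈ 20.518.
V ≈ 5.69 × 20.518 ≈ 116.7 kt.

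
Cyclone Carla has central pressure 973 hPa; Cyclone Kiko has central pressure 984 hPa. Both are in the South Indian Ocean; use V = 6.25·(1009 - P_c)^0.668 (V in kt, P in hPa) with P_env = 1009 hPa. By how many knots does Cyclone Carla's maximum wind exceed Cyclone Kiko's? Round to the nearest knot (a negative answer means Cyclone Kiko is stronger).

Cyclone Carla: ΔP = 36; V ≈ 6.25 × 36^0.668 ≈ 68.47 kt.
Cyclone Kiko: ΔP = 25; V ≈ 6.25 × 25^0.668 ≈ 53.67 kt.
Difference ≈ 68.47 − 53.67 = 14.80 → 15 kt.

15 kt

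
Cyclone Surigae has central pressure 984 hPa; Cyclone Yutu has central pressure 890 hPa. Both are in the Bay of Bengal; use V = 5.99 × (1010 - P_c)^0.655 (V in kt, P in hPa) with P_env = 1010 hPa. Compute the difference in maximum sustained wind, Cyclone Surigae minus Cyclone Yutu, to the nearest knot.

-87 kt

Cyclone Surigae: ΔP = 26; V ≈ 5.99 × 26^0.655 ≈ 50.61 kt.
Cyclone Yutu: ΔP = 120; V ≈ 5.99 × 120^0.655 ≈ 137.81 kt.
Difference ≈ 50.61 − 137.81 = -87.20 → -87 kt.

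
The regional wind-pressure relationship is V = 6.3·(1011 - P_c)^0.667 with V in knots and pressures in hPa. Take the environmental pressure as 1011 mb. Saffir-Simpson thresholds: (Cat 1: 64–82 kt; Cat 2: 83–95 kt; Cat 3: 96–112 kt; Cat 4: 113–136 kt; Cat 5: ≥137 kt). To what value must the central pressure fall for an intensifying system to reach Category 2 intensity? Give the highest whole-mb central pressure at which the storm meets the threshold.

Category 2 begins at V = 83 kt.
Required ΔP = (83/6.3)^(1/0.667) = 13.175^1.499 ≈ 47.73 mb.
P_c ≤ 1011 − 47.73 = 963.27, so the highest integer P_c is 963 mb.

963 mb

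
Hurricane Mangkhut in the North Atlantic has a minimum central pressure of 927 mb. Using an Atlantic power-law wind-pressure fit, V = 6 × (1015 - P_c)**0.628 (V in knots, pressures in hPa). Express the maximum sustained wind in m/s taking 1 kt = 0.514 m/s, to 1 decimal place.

ΔP = 1015 − 927 = 88 mb.
V ≈ 6 × 88^0.628 = 6 × 16.639 ≈ 99.836 kt.
99.836 × 0.514 ≈ 51.32 m/s → 51.3 m/s.

51.3 m/s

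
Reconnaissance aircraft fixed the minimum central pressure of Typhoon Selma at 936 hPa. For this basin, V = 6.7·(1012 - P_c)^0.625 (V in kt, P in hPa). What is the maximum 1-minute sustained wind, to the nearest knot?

ΔP = 1012 − 936 = 76 hPa.
76^0.625 ≈ 14.980.
V ≈ 6.7 × 14.980 ≈ 100.4 kt.

100 kt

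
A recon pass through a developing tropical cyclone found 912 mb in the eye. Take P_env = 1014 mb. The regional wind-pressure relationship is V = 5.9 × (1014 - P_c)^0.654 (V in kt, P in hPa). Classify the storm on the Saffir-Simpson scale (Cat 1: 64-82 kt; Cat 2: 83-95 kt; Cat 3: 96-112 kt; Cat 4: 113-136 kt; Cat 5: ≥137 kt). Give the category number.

ΔP = 1014 − 912 = 102 mb.
V ≈ 5.9 × 102^0.654 = 5.9 × 20.59 ≈ 121 kt.
121 kt falls in the Category 4 band.

4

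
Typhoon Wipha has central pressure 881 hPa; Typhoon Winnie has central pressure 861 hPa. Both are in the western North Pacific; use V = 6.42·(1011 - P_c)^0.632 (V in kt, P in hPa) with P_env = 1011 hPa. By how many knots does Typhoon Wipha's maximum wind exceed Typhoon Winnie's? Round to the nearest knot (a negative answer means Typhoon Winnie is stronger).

-13 kt

Typhoon Wipha: ΔP = 130; V ≈ 6.42 × 130^0.632 ≈ 139.17 kt.
Typhoon Winnie: ΔP = 150; V ≈ 6.42 × 150^0.632 ≈ 152.34 kt.
Difference ≈ 139.17 − 152.34 = -13.17 → -13 kt.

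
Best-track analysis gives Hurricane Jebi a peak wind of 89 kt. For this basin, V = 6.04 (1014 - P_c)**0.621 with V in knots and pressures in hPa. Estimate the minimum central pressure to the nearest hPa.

938 hPa

ΔP = (V / 6.04)^(1/0.621) = (89/6.04)^1.610.
89/6.04 = 14.735; 14.735^1.610 ≈ 76.10 hPa.
P_c = 1014 − 76.10 = 937.90 ≈ 938 hPa.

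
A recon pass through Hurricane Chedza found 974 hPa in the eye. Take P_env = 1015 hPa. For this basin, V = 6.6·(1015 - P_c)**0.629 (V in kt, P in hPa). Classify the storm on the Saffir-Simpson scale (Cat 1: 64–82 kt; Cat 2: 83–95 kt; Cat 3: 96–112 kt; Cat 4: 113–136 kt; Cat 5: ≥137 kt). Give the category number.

1

ΔP = 1015 − 974 = 41 hPa.
V ≈ 6.6 × 41^0.629 = 6.6 × 10.34 ≈ 68 kt.
68 kt falls in the Category 1 band.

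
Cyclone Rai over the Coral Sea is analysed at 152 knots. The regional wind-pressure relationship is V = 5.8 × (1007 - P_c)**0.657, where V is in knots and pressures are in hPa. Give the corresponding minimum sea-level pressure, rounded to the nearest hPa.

863 hPa

ΔP = (V / 5.8)^(1/0.657) = (152/5.8)^1.522.
152/5.8 = 26.207; 26.207^1.522 ≈ 144.19 hPa.
P_c = 1007 − 144.19 = 862.81 ≈ 863 hPa.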